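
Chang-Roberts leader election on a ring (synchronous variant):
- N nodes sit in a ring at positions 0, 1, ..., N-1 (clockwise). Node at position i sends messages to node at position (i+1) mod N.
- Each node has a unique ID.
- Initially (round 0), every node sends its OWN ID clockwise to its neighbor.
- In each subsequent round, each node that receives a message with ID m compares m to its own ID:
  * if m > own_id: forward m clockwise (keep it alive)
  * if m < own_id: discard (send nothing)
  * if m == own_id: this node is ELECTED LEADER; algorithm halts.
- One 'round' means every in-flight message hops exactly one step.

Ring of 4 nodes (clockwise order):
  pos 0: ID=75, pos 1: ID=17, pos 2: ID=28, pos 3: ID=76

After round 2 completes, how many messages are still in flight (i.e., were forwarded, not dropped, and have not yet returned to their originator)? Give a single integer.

Answer: 2

Derivation:
Round 1: pos1(id17) recv 75: fwd; pos2(id28) recv 17: drop; pos3(id76) recv 28: drop; pos0(id75) recv 76: fwd
Round 2: pos2(id28) recv 75: fwd; pos1(id17) recv 76: fwd
After round 2: 2 messages still in flight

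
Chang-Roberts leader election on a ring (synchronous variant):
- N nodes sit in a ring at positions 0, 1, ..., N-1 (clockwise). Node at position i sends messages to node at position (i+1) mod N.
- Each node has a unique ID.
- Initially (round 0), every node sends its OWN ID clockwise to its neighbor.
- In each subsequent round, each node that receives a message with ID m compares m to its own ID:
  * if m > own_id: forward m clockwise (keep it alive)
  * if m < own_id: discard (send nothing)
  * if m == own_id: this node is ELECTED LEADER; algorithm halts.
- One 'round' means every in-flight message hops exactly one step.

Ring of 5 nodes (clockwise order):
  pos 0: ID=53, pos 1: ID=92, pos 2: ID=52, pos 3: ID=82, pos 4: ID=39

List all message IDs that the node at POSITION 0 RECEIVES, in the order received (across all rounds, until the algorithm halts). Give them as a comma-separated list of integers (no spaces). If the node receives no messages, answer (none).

Round 1: pos1(id92) recv 53: drop; pos2(id52) recv 92: fwd; pos3(id82) recv 52: drop; pos4(id39) recv 82: fwd; pos0(id53) recv 39: drop
Round 2: pos3(id82) recv 92: fwd; pos0(id53) recv 82: fwd
Round 3: pos4(id39) recv 92: fwd; pos1(id92) recv 82: drop
Round 4: pos0(id53) recv 92: fwd
Round 5: pos1(id92) recv 92: ELECTED

Answer: 39,82,92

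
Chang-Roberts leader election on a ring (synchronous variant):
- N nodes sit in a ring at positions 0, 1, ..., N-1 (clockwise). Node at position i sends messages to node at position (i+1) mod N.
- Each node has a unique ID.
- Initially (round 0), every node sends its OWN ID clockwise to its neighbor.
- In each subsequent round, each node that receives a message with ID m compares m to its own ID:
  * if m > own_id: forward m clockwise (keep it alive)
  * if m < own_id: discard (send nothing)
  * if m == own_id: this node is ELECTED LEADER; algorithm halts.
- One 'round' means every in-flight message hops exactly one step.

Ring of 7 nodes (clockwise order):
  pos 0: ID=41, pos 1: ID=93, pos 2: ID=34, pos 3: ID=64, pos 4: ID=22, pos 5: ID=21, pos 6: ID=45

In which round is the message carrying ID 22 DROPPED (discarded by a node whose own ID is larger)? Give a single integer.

Round 1: pos1(id93) recv 41: drop; pos2(id34) recv 93: fwd; pos3(id64) recv 34: drop; pos4(id22) recv 64: fwd; pos5(id21) recv 22: fwd; pos6(id45) recv 21: drop; pos0(id41) recv 45: fwd
Round 2: pos3(id64) recv 93: fwd; pos5(id21) recv 64: fwd; pos6(id45) recv 22: drop; pos1(id93) recv 45: drop
Round 3: pos4(id22) recv 93: fwd; pos6(id45) recv 64: fwd
Round 4: pos5(id21) recv 93: fwd; pos0(id41) recv 64: fwd
Round 5: pos6(id45) recv 93: fwd; pos1(id93) recv 64: drop
Round 6: pos0(id41) recv 93: fwd
Round 7: pos1(id93) recv 93: ELECTED
Message ID 22 originates at pos 4; dropped at pos 6 in round 2

Answer: 2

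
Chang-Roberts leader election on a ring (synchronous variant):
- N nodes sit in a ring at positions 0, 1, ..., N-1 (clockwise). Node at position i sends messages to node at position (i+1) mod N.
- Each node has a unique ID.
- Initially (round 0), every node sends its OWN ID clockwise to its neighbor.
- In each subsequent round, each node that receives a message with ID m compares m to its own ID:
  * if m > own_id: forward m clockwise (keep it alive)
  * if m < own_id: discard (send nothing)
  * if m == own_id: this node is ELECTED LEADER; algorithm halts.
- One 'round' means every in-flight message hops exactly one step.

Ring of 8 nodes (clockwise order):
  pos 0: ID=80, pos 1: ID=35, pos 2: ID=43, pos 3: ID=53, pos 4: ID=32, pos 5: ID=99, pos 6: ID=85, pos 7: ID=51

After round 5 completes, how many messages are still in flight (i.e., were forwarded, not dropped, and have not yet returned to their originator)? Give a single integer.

Answer: 2

Derivation:
Round 1: pos1(id35) recv 80: fwd; pos2(id43) recv 35: drop; pos3(id53) recv 43: drop; pos4(id32) recv 53: fwd; pos5(id99) recv 32: drop; pos6(id85) recv 99: fwd; pos7(id51) recv 85: fwd; pos0(id80) recv 51: drop
Round 2: pos2(id43) recv 80: fwd; pos5(id99) recv 53: drop; pos7(id51) recv 99: fwd; pos0(id80) recv 85: fwd
Round 3: pos3(id53) recv 80: fwd; pos0(id80) recv 99: fwd; pos1(id35) recv 85: fwd
Round 4: pos4(id32) recv 80: fwd; pos1(id35) recv 99: fwd; pos2(id43) recv 85: fwd
Round 5: pos5(id99) recv 80: drop; pos2(id43) recv 99: fwd; pos3(id53) recv 85: fwd
After round 5: 2 messages still in flight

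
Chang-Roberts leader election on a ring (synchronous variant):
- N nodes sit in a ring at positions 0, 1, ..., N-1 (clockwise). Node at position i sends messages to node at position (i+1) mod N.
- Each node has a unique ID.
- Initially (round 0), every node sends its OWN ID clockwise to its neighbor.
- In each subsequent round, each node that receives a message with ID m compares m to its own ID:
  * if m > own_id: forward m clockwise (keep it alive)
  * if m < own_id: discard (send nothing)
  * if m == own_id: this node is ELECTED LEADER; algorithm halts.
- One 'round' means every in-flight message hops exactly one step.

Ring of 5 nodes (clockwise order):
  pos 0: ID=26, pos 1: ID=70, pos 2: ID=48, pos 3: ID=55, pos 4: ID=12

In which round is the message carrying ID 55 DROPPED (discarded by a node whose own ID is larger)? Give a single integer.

Answer: 3

Derivation:
Round 1: pos1(id70) recv 26: drop; pos2(id48) recv 70: fwd; pos3(id55) recv 48: drop; pos4(id12) recv 55: fwd; pos0(id26) recv 12: drop
Round 2: pos3(id55) recv 70: fwd; pos0(id26) recv 55: fwd
Round 3: pos4(id12) recv 70: fwd; pos1(id70) recv 55: drop
Round 4: pos0(id26) recv 70: fwd
Round 5: pos1(id70) recv 70: ELECTED
Message ID 55 originates at pos 3; dropped at pos 1 in round 3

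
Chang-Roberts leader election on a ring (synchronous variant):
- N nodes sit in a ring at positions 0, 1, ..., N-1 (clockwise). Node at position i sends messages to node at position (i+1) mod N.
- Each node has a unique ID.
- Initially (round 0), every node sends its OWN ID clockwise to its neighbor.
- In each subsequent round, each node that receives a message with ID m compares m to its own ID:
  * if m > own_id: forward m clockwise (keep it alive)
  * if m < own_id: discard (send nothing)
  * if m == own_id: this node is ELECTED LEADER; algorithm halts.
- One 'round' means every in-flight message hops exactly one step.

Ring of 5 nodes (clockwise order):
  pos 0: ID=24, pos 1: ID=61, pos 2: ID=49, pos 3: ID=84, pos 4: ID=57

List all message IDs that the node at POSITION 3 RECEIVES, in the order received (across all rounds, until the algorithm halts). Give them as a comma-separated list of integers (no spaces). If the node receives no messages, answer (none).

Answer: 49,61,84

Derivation:
Round 1: pos1(id61) recv 24: drop; pos2(id49) recv 61: fwd; pos3(id84) recv 49: drop; pos4(id57) recv 84: fwd; pos0(id24) recv 57: fwd
Round 2: pos3(id84) recv 61: drop; pos0(id24) recv 84: fwd; pos1(id61) recv 57: drop
Round 3: pos1(id61) recv 84: fwd
Round 4: pos2(id49) recv 84: fwd
Round 5: pos3(id84) recv 84: ELECTED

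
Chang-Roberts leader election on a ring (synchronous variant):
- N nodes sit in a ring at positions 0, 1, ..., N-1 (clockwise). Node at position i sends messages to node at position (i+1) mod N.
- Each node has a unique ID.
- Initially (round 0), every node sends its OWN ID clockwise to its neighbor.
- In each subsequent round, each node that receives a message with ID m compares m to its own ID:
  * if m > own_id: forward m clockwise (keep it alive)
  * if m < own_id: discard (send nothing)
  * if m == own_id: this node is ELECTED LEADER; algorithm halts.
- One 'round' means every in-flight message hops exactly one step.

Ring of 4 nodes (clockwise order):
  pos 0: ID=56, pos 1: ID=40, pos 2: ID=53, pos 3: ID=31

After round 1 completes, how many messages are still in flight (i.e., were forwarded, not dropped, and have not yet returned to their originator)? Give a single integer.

Answer: 2

Derivation:
Round 1: pos1(id40) recv 56: fwd; pos2(id53) recv 40: drop; pos3(id31) recv 53: fwd; pos0(id56) recv 31: drop
After round 1: 2 messages still in flight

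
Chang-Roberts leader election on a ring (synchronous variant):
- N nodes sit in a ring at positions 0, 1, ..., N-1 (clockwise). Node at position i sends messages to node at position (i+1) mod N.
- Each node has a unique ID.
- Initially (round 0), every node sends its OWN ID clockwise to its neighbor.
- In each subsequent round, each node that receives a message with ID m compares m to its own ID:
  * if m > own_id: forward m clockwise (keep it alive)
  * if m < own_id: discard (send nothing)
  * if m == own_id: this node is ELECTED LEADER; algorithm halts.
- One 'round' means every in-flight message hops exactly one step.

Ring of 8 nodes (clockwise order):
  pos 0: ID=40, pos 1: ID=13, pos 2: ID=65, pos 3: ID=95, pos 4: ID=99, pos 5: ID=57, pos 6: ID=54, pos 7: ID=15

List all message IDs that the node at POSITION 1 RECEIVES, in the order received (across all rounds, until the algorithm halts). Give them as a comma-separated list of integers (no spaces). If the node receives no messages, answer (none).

Answer: 40,54,57,99

Derivation:
Round 1: pos1(id13) recv 40: fwd; pos2(id65) recv 13: drop; pos3(id95) recv 65: drop; pos4(id99) recv 95: drop; pos5(id57) recv 99: fwd; pos6(id54) recv 57: fwd; pos7(id15) recv 54: fwd; pos0(id40) recv 15: drop
Round 2: pos2(id65) recv 40: drop; pos6(id54) recv 99: fwd; pos7(id15) recv 57: fwd; pos0(id40) recv 54: fwd
Round 3: pos7(id15) recv 99: fwd; pos0(id40) recv 57: fwd; pos1(id13) recv 54: fwd
Round 4: pos0(id40) recv 99: fwd; pos1(id13) recv 57: fwd; pos2(id65) recv 54: drop
Round 5: pos1(id13) recv 99: fwd; pos2(id65) recv 57: drop
Round 6: pos2(id65) recv 99: fwd
Round 7: pos3(id95) recv 99: fwd
Round 8: pos4(id99) recv 99: ELECTED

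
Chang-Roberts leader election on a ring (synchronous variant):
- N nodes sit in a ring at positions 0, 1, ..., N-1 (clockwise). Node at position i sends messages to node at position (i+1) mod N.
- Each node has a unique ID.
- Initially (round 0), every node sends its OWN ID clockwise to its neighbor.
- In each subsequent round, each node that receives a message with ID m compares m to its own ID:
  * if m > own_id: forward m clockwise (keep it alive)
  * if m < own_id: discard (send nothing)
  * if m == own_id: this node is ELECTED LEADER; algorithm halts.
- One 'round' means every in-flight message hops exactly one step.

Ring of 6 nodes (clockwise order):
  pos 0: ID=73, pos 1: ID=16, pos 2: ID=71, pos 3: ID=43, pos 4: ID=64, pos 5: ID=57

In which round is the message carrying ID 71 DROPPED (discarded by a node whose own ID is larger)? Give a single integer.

Answer: 4

Derivation:
Round 1: pos1(id16) recv 73: fwd; pos2(id71) recv 16: drop; pos3(id43) recv 71: fwd; pos4(id64) recv 43: drop; pos5(id57) recv 64: fwd; pos0(id73) recv 57: drop
Round 2: pos2(id71) recv 73: fwd; pos4(id64) recv 71: fwd; pos0(id73) recv 64: drop
Round 3: pos3(id43) recv 73: fwd; pos5(id57) recv 71: fwd
Round 4: pos4(id64) recv 73: fwd; pos0(id73) recv 71: drop
Round 5: pos5(id57) recv 73: fwd
Round 6: pos0(id73) recv 73: ELECTED
Message ID 71 originates at pos 2; dropped at pos 0 in round 4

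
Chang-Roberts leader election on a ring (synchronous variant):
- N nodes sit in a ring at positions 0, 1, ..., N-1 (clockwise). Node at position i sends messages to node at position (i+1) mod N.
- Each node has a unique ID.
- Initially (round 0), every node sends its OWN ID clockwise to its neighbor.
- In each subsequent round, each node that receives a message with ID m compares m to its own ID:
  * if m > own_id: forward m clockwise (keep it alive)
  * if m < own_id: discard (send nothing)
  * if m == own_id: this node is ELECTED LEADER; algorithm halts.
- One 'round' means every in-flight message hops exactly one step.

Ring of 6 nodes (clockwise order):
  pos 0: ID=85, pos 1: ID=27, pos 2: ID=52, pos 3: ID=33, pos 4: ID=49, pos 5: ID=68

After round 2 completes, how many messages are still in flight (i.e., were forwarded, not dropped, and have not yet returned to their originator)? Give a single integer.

Round 1: pos1(id27) recv 85: fwd; pos2(id52) recv 27: drop; pos3(id33) recv 52: fwd; pos4(id49) recv 33: drop; pos5(id68) recv 49: drop; pos0(id85) recv 68: drop
Round 2: pos2(id52) recv 85: fwd; pos4(id49) recv 52: fwd
After round 2: 2 messages still in flight

Answer: 2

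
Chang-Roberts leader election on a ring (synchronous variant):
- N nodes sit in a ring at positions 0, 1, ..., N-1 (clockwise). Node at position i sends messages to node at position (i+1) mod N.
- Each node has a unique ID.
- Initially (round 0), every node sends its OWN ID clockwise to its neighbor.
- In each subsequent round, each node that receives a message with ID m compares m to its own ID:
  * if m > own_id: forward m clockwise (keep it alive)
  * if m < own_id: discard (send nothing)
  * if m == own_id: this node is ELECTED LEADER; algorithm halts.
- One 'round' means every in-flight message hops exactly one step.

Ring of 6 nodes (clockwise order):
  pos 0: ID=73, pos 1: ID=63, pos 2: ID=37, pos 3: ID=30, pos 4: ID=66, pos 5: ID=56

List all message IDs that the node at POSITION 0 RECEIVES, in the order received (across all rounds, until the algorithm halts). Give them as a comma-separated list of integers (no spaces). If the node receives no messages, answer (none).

Round 1: pos1(id63) recv 73: fwd; pos2(id37) recv 63: fwd; pos3(id30) recv 37: fwd; pos4(id66) recv 30: drop; pos5(id56) recv 66: fwd; pos0(id73) recv 56: drop
Round 2: pos2(id37) recv 73: fwd; pos3(id30) recv 63: fwd; pos4(id66) recv 37: drop; pos0(id73) recv 66: drop
Round 3: pos3(id30) recv 73: fwd; pos4(id66) recv 63: drop
Round 4: pos4(id66) recv 73: fwd
Round 5: pos5(id56) recv 73: fwd
Round 6: pos0(id73) recv 73: ELECTED

Answer: 56,66,73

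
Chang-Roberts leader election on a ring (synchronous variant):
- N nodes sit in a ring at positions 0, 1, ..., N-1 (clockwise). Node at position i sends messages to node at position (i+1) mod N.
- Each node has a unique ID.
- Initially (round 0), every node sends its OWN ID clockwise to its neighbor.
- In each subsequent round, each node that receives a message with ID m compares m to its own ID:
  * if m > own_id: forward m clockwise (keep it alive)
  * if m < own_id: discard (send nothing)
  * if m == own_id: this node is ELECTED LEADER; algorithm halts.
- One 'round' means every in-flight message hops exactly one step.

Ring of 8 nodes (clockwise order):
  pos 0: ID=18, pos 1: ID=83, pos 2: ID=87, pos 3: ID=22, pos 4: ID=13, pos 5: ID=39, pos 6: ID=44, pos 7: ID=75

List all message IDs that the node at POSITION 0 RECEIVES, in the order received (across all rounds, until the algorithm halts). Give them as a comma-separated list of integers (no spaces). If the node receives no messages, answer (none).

Round 1: pos1(id83) recv 18: drop; pos2(id87) recv 83: drop; pos3(id22) recv 87: fwd; pos4(id13) recv 22: fwd; pos5(id39) recv 13: drop; pos6(id44) recv 39: drop; pos7(id75) recv 44: drop; pos0(id18) recv 75: fwd
Round 2: pos4(id13) recv 87: fwd; pos5(id39) recv 22: drop; pos1(id83) recv 75: drop
Round 3: pos5(id39) recv 87: fwd
Round 4: pos6(id44) recv 87: fwd
Round 5: pos7(id75) recv 87: fwd
Round 6: pos0(id18) recv 87: fwd
Round 7: pos1(id83) recv 87: fwd
Round 8: pos2(id87) recv 87: ELECTED

Answer: 75,87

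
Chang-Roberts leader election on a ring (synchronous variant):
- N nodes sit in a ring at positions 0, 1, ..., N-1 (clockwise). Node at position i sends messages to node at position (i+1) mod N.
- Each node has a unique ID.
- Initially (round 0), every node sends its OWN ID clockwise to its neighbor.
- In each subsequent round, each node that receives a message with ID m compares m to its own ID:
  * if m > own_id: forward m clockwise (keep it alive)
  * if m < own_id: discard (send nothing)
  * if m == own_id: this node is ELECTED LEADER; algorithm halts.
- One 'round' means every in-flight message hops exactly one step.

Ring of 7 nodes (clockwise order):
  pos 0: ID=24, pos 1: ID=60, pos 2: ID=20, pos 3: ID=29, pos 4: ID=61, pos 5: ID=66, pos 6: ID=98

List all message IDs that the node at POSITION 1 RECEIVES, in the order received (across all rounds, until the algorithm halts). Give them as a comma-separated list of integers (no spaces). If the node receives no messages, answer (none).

Round 1: pos1(id60) recv 24: drop; pos2(id20) recv 60: fwd; pos3(id29) recv 20: drop; pos4(id61) recv 29: drop; pos5(id66) recv 61: drop; pos6(id98) recv 66: drop; pos0(id24) recv 98: fwd
Round 2: pos3(id29) recv 60: fwd; pos1(id60) recv 98: fwd
Round 3: pos4(id61) recv 60: drop; pos2(id20) recv 98: fwd
Round 4: pos3(id29) recv 98: fwd
Round 5: pos4(id61) recv 98: fwd
Round 6: pos5(id66) recv 98: fwd
Round 7: pos6(id98) recv 98: ELECTED

Answer: 24,98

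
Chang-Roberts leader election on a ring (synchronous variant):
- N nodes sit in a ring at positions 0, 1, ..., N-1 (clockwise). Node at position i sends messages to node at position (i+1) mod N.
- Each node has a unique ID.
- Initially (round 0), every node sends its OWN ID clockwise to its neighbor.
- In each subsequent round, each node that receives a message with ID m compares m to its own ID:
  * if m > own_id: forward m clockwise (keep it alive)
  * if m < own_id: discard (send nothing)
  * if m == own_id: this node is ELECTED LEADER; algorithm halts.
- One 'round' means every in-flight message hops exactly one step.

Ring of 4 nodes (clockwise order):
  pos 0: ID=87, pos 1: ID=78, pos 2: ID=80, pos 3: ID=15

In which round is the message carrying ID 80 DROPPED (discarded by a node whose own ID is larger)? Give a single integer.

Answer: 2

Derivation:
Round 1: pos1(id78) recv 87: fwd; pos2(id80) recv 78: drop; pos3(id15) recv 80: fwd; pos0(id87) recv 15: drop
Round 2: pos2(id80) recv 87: fwd; pos0(id87) recv 80: drop
Round 3: pos3(id15) recv 87: fwd
Round 4: pos0(id87) recv 87: ELECTED
Message ID 80 originates at pos 2; dropped at pos 0 in round 2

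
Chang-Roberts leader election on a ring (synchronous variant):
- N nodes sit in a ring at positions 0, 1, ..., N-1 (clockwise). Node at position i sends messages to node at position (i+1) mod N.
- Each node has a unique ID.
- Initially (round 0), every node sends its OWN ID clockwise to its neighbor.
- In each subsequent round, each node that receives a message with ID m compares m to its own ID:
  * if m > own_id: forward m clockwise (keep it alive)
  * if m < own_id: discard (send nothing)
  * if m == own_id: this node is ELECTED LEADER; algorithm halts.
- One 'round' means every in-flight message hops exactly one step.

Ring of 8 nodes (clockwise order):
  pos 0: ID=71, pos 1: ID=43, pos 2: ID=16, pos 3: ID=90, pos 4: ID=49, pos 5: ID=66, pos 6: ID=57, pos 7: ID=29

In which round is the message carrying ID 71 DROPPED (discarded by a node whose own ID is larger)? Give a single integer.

Round 1: pos1(id43) recv 71: fwd; pos2(id16) recv 43: fwd; pos3(id90) recv 16: drop; pos4(id49) recv 90: fwd; pos5(id66) recv 49: drop; pos6(id57) recv 66: fwd; pos7(id29) recv 57: fwd; pos0(id71) recv 29: drop
Round 2: pos2(id16) recv 71: fwd; pos3(id90) recv 43: drop; pos5(id66) recv 90: fwd; pos7(id29) recv 66: fwd; pos0(id71) recv 57: drop
Round 3: pos3(id90) recv 71: drop; pos6(id57) recv 90: fwd; pos0(id71) recv 66: drop
Round 4: pos7(id29) recv 90: fwd
Round 5: pos0(id71) recv 90: fwd
Round 6: pos1(id43) recv 90: fwd
Round 7: pos2(id16) recv 90: fwd
Round 8: pos3(id90) recv 90: ELECTED
Message ID 71 originates at pos 0; dropped at pos 3 in round 3

Answer: 3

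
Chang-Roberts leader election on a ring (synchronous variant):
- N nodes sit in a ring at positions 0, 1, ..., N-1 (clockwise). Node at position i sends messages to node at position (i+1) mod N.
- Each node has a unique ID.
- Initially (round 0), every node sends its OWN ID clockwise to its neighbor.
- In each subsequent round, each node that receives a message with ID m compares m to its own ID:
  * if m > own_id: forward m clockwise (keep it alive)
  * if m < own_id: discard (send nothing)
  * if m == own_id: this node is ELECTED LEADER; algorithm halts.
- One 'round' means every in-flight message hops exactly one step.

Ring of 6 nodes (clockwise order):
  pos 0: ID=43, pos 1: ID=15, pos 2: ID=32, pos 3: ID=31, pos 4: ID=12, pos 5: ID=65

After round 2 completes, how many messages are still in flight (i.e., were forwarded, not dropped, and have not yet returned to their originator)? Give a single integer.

Round 1: pos1(id15) recv 43: fwd; pos2(id32) recv 15: drop; pos3(id31) recv 32: fwd; pos4(id12) recv 31: fwd; pos5(id65) recv 12: drop; pos0(id43) recv 65: fwd
Round 2: pos2(id32) recv 43: fwd; pos4(id12) recv 32: fwd; pos5(id65) recv 31: drop; pos1(id15) recv 65: fwd
After round 2: 3 messages still in flight

Answer: 3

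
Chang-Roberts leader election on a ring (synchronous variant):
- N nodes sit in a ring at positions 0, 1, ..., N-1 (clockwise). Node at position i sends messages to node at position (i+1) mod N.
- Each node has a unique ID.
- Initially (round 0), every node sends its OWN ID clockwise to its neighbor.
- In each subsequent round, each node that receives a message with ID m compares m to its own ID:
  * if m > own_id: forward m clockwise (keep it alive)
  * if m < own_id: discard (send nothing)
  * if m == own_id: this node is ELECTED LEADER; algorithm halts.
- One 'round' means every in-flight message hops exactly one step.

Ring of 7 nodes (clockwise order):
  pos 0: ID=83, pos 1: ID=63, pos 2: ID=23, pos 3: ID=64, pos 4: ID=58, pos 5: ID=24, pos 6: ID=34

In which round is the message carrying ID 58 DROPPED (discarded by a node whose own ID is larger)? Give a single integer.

Round 1: pos1(id63) recv 83: fwd; pos2(id23) recv 63: fwd; pos3(id64) recv 23: drop; pos4(id58) recv 64: fwd; pos5(id24) recv 58: fwd; pos6(id34) recv 24: drop; pos0(id83) recv 34: drop
Round 2: pos2(id23) recv 83: fwd; pos3(id64) recv 63: drop; pos5(id24) recv 64: fwd; pos6(id34) recv 58: fwd
Round 3: pos3(id64) recv 83: fwd; pos6(id34) recv 64: fwd; pos0(id83) recv 58: drop
Round 4: pos4(id58) recv 83: fwd; pos0(id83) recv 64: drop
Round 5: pos5(id24) recv 83: fwd
Round 6: pos6(id34) recv 83: fwd
Round 7: pos0(id83) recv 83: ELECTED
Message ID 58 originates at pos 4; dropped at pos 0 in round 3

Answer: 3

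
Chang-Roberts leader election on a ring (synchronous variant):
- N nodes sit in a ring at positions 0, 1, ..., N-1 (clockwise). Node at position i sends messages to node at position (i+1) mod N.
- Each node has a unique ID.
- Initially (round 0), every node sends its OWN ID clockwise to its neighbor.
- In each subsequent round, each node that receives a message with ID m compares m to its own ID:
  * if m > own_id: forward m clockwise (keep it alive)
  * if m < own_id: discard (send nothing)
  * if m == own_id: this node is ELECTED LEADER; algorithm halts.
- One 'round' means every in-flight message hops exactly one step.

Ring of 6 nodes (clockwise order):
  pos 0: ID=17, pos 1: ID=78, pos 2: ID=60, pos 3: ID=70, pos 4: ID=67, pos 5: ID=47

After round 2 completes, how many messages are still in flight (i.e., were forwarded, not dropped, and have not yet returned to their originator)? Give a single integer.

Answer: 3

Derivation:
Round 1: pos1(id78) recv 17: drop; pos2(id60) recv 78: fwd; pos3(id70) recv 60: drop; pos4(id67) recv 70: fwd; pos5(id47) recv 67: fwd; pos0(id17) recv 47: fwd
Round 2: pos3(id70) recv 78: fwd; pos5(id47) recv 70: fwd; pos0(id17) recv 67: fwd; pos1(id78) recv 47: drop
After round 2: 3 messages still in flight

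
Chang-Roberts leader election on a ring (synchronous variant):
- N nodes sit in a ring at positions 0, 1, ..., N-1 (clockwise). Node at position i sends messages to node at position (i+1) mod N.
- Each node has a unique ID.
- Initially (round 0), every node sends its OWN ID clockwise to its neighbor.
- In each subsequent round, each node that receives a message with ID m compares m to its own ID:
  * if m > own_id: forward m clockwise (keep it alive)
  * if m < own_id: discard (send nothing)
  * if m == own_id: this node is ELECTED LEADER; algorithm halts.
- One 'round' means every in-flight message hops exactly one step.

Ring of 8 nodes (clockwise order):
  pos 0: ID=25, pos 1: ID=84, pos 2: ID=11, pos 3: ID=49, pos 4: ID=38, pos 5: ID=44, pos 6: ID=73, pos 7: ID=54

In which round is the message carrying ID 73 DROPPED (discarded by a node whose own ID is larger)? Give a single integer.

Answer: 3

Derivation:
Round 1: pos1(id84) recv 25: drop; pos2(id11) recv 84: fwd; pos3(id49) recv 11: drop; pos4(id38) recv 49: fwd; pos5(id44) recv 38: drop; pos6(id73) recv 44: drop; pos7(id54) recv 73: fwd; pos0(id25) recv 54: fwd
Round 2: pos3(id49) recv 84: fwd; pos5(id44) recv 49: fwd; pos0(id25) recv 73: fwd; pos1(id84) recv 54: drop
Round 3: pos4(id38) recv 84: fwd; pos6(id73) recv 49: drop; pos1(id84) recv 73: drop
Round 4: pos5(id44) recv 84: fwd
Round 5: pos6(id73) recv 84: fwd
Round 6: pos7(id54) recv 84: fwd
Round 7: pos0(id25) recv 84: fwd
Round 8: pos1(id84) recv 84: ELECTED
Message ID 73 originates at pos 6; dropped at pos 1 in round 3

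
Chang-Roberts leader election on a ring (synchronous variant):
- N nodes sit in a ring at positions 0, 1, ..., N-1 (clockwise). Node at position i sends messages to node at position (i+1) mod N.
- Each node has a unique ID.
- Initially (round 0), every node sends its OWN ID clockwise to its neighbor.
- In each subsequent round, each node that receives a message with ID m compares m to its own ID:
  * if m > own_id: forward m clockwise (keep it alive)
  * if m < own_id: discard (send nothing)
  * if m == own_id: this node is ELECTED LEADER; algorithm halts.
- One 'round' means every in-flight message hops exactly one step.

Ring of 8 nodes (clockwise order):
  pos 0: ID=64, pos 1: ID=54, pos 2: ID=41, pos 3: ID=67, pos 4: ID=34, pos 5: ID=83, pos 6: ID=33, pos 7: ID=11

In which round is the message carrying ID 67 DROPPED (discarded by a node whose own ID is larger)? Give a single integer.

Round 1: pos1(id54) recv 64: fwd; pos2(id41) recv 54: fwd; pos3(id67) recv 41: drop; pos4(id34) recv 67: fwd; pos5(id83) recv 34: drop; pos6(id33) recv 83: fwd; pos7(id11) recv 33: fwd; pos0(id64) recv 11: drop
Round 2: pos2(id41) recv 64: fwd; pos3(id67) recv 54: drop; pos5(id83) recv 67: drop; pos7(id11) recv 83: fwd; pos0(id64) recv 33: drop
Round 3: pos3(id67) recv 64: drop; pos0(id64) recv 83: fwd
Round 4: pos1(id54) recv 83: fwd
Round 5: pos2(id41) recv 83: fwd
Round 6: pos3(id67) recv 83: fwd
Round 7: pos4(id34) recv 83: fwd
Round 8: pos5(id83) recv 83: ELECTED
Message ID 67 originates at pos 3; dropped at pos 5 in round 2

Answer: 2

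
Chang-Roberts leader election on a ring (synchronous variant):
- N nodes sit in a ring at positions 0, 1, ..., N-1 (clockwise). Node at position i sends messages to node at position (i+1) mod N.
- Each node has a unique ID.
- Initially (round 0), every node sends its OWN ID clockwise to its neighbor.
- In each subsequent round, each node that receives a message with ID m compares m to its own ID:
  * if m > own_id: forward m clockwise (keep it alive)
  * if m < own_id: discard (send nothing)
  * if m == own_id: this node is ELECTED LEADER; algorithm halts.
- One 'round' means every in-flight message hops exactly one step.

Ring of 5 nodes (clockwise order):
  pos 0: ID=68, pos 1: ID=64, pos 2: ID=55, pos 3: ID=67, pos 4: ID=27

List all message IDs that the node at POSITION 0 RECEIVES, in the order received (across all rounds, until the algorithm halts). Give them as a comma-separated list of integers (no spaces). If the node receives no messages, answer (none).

Round 1: pos1(id64) recv 68: fwd; pos2(id55) recv 64: fwd; pos3(id67) recv 55: drop; pos4(id27) recv 67: fwd; pos0(id68) recv 27: drop
Round 2: pos2(id55) recv 68: fwd; pos3(id67) recv 64: drop; pos0(id68) recv 67: drop
Round 3: pos3(id67) recv 68: fwd
Round 4: pos4(id27) recv 68: fwd
Round 5: pos0(id68) recv 68: ELECTED

Answer: 27,67,68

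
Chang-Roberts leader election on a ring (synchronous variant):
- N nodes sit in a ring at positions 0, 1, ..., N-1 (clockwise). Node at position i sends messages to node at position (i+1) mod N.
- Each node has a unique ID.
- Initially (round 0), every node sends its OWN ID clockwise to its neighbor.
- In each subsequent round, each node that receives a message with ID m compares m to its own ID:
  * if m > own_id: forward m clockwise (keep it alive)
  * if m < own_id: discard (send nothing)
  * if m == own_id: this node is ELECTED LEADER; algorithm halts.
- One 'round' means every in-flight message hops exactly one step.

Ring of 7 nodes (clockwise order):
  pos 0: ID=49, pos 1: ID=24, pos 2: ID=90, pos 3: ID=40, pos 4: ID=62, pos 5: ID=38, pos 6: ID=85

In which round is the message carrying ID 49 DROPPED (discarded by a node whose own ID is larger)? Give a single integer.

Round 1: pos1(id24) recv 49: fwd; pos2(id90) recv 24: drop; pos3(id40) recv 90: fwd; pos4(id62) recv 40: drop; pos5(id38) recv 62: fwd; pos6(id85) recv 38: drop; pos0(id49) recv 85: fwd
Round 2: pos2(id90) recv 49: drop; pos4(id62) recv 90: fwd; pos6(id85) recv 62: drop; pos1(id24) recv 85: fwd
Round 3: pos5(id38) recv 90: fwd; pos2(id90) recv 85: drop
Round 4: pos6(id85) recv 90: fwd
Round 5: pos0(id49) recv 90: fwd
Round 6: pos1(id24) recv 90: fwd
Round 7: pos2(id90) recv 90: ELECTED
Message ID 49 originates at pos 0; dropped at pos 2 in round 2

Answer: 2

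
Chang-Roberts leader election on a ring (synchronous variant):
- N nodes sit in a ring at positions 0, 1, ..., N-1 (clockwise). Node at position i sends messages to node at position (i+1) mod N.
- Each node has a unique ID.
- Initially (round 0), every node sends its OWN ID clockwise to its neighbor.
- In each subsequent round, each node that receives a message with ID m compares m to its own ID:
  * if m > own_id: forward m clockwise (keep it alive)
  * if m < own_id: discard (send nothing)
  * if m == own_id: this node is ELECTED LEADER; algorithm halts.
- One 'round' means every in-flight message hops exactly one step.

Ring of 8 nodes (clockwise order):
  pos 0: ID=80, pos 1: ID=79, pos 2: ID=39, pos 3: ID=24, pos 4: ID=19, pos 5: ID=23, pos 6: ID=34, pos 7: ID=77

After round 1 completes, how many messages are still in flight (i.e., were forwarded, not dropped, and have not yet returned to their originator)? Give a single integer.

Answer: 4

Derivation:
Round 1: pos1(id79) recv 80: fwd; pos2(id39) recv 79: fwd; pos3(id24) recv 39: fwd; pos4(id19) recv 24: fwd; pos5(id23) recv 19: drop; pos6(id34) recv 23: drop; pos7(id77) recv 34: drop; pos0(id80) recv 77: drop
After round 1: 4 messages still in flight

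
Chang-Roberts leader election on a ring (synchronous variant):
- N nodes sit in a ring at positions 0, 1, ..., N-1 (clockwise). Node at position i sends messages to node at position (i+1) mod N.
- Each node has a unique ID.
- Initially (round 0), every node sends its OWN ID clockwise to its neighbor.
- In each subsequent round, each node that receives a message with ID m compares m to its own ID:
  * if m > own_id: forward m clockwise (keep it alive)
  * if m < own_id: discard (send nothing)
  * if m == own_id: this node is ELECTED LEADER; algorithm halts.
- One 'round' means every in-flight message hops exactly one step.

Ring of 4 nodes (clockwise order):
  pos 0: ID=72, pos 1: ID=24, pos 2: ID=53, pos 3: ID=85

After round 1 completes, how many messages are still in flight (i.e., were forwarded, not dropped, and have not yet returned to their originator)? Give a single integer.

Round 1: pos1(id24) recv 72: fwd; pos2(id53) recv 24: drop; pos3(id85) recv 53: drop; pos0(id72) recv 85: fwd
After round 1: 2 messages still in flight

Answer: 2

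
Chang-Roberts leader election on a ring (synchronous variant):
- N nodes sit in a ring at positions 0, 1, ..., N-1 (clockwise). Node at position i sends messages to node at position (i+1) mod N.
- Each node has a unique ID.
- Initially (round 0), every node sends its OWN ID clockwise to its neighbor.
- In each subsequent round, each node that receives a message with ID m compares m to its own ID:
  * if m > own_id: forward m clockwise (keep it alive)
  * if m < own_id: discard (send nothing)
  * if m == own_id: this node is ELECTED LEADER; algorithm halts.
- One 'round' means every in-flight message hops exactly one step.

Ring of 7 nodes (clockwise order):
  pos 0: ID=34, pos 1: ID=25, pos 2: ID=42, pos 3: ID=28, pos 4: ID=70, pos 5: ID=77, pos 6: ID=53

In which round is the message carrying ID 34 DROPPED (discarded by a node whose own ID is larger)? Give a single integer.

Round 1: pos1(id25) recv 34: fwd; pos2(id42) recv 25: drop; pos3(id28) recv 42: fwd; pos4(id70) recv 28: drop; pos5(id77) recv 70: drop; pos6(id53) recv 77: fwd; pos0(id34) recv 53: fwd
Round 2: pos2(id42) recv 34: drop; pos4(id70) recv 42: drop; pos0(id34) recv 77: fwd; pos1(id25) recv 53: fwd
Round 3: pos1(id25) recv 77: fwd; pos2(id42) recv 53: fwd
Round 4: pos2(id42) recv 77: fwd; pos3(id28) recv 53: fwd
Round 5: pos3(id28) recv 77: fwd; pos4(id70) recv 53: drop
Round 6: pos4(id70) recv 77: fwd
Round 7: pos5(id77) recv 77: ELECTED
Message ID 34 originates at pos 0; dropped at pos 2 in round 2

Answer: 2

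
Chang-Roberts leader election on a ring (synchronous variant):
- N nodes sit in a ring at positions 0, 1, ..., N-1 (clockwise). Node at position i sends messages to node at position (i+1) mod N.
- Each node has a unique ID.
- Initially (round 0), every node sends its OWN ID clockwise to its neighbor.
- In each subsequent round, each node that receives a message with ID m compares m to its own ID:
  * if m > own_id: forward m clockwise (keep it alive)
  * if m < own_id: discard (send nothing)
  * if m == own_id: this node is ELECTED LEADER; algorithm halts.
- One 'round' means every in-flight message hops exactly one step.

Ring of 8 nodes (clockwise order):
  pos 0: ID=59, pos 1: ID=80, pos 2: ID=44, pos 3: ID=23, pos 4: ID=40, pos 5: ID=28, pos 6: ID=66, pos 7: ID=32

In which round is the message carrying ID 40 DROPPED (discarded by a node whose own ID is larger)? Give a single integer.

Round 1: pos1(id80) recv 59: drop; pos2(id44) recv 80: fwd; pos3(id23) recv 44: fwd; pos4(id40) recv 23: drop; pos5(id28) recv 40: fwd; pos6(id66) recv 28: drop; pos7(id32) recv 66: fwd; pos0(id59) recv 32: drop
Round 2: pos3(id23) recv 80: fwd; pos4(id40) recv 44: fwd; pos6(id66) recv 40: drop; pos0(id59) recv 66: fwd
Round 3: pos4(id40) recv 80: fwd; pos5(id28) recv 44: fwd; pos1(id80) recv 66: drop
Round 4: pos5(id28) recv 80: fwd; pos6(id66) recv 44: drop
Round 5: pos6(id66) recv 80: fwd
Round 6: pos7(id32) recv 80: fwd
Round 7: pos0(id59) recv 80: fwd
Round 8: pos1(id80) recv 80: ELECTED
Message ID 40 originates at pos 4; dropped at pos 6 in round 2

Answer: 2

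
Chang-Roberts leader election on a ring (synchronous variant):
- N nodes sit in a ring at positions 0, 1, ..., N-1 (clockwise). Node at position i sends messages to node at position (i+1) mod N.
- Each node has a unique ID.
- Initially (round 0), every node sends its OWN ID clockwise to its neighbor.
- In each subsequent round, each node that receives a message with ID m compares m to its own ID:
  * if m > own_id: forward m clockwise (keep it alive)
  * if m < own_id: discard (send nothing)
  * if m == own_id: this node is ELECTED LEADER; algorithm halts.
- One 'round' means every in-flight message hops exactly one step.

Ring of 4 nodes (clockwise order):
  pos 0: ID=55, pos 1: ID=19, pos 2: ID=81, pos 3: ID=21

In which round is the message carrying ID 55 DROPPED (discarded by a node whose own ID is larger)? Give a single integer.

Answer: 2

Derivation:
Round 1: pos1(id19) recv 55: fwd; pos2(id81) recv 19: drop; pos3(id21) recv 81: fwd; pos0(id55) recv 21: drop
Round 2: pos2(id81) recv 55: drop; pos0(id55) recv 81: fwd
Round 3: pos1(id19) recv 81: fwd
Round 4: pos2(id81) recv 81: ELECTED
Message ID 55 originates at pos 0; dropped at pos 2 in round 2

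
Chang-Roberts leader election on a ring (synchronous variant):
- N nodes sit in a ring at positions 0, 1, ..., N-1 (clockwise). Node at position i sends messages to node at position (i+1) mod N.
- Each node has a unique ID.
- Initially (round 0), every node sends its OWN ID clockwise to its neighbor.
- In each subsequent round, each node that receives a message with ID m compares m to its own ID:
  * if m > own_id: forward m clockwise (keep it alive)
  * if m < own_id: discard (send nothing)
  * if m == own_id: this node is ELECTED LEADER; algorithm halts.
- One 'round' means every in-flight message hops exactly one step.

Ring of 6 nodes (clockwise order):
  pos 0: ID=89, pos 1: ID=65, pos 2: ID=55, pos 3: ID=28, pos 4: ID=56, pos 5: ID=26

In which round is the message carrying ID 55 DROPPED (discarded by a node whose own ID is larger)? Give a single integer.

Round 1: pos1(id65) recv 89: fwd; pos2(id55) recv 65: fwd; pos3(id28) recv 55: fwd; pos4(id56) recv 28: drop; pos5(id26) recv 56: fwd; pos0(id89) recv 26: drop
Round 2: pos2(id55) recv 89: fwd; pos3(id28) recv 65: fwd; pos4(id56) recv 55: drop; pos0(id89) recv 56: drop
Round 3: pos3(id28) recv 89: fwd; pos4(id56) recv 65: fwd
Round 4: pos4(id56) recv 89: fwd; pos5(id26) recv 65: fwd
Round 5: pos5(id26) recv 89: fwd; pos0(id89) recv 65: drop
Round 6: pos0(id89) recv 89: ELECTED
Message ID 55 originates at pos 2; dropped at pos 4 in round 2

Answer: 2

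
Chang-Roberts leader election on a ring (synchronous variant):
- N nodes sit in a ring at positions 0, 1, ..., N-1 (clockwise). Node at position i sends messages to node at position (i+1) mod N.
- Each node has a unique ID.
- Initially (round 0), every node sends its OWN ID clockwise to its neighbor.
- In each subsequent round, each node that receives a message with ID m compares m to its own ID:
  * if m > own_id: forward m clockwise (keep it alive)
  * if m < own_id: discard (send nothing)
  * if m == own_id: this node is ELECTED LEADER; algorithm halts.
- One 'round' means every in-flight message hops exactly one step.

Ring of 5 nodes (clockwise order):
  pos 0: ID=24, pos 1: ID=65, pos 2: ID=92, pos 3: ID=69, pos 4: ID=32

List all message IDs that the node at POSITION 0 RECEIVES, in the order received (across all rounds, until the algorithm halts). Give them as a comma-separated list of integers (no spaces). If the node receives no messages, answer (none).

Answer: 32,69,92

Derivation:
Round 1: pos1(id65) recv 24: drop; pos2(id92) recv 65: drop; pos3(id69) recv 92: fwd; pos4(id32) recv 69: fwd; pos0(id24) recv 32: fwd
Round 2: pos4(id32) recv 92: fwd; pos0(id24) recv 69: fwd; pos1(id65) recv 32: drop
Round 3: pos0(id24) recv 92: fwd; pos1(id65) recv 69: fwd
Round 4: pos1(id65) recv 92: fwd; pos2(id92) recv 69: drop
Round 5: pos2(id92) recv 92: ELECTED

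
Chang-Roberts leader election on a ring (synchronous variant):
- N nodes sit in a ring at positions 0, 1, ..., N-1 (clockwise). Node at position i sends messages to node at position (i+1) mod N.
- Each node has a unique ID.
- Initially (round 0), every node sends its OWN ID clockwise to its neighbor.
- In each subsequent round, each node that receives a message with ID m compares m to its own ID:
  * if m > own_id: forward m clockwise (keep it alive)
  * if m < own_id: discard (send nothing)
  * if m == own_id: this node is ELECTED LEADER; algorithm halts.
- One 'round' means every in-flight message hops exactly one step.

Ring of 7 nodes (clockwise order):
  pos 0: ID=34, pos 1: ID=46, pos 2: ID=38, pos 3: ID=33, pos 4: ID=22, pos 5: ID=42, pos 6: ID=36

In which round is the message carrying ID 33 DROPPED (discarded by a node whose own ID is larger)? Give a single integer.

Answer: 2

Derivation:
Round 1: pos1(id46) recv 34: drop; pos2(id38) recv 46: fwd; pos3(id33) recv 38: fwd; pos4(id22) recv 33: fwd; pos5(id42) recv 22: drop; pos6(id36) recv 42: fwd; pos0(id34) recv 36: fwd
Round 2: pos3(id33) recv 46: fwd; pos4(id22) recv 38: fwd; pos5(id42) recv 33: drop; pos0(id34) recv 42: fwd; pos1(id46) recv 36: drop
Round 3: pos4(id22) recv 46: fwd; pos5(id42) recv 38: drop; pos1(id46) recv 42: drop
Round 4: pos5(id42) recv 46: fwd
Round 5: pos6(id36) recv 46: fwd
Round 6: pos0(id34) recv 46: fwd
Round 7: pos1(id46) recv 46: ELECTED
Message ID 33 originates at pos 3; dropped at pos 5 in round 2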